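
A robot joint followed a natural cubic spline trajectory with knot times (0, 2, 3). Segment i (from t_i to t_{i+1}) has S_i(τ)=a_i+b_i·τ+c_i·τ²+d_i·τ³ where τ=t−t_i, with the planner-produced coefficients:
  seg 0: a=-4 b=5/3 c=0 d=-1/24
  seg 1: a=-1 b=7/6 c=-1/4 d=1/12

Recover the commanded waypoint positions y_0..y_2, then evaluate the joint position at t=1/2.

y_0=-4 y_1=-1 y_2=0
S(1/2) = -203/64

y_0 = S_0(0) = a_0 = -4
y_1 = S_1(0) = a_1 = -1
y_2 = S_1(1) = 0
t_q=1/2 is in segment 0 (τ=1/2); S_0(τ)=-203/64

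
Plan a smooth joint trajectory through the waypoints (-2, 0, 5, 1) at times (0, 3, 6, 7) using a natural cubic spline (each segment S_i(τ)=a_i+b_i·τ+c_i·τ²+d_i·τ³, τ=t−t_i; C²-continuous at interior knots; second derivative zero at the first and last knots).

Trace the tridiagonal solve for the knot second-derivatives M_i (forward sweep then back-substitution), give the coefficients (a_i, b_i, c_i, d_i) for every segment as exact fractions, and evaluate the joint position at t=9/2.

Δ: Δ0=2/3, Δ1=5/3, Δ2=-4
row 1: diag=12, rhs=6; c'=1/4, d'=1/2
row 2: denom=8−3·1/4=29/4; d'=(-34−3·1/2)/(29/4)=-142/29
back: M2=-142/29
back: M1=1/2−1/4·-142/29=50/29
M: M0=0, M1=50/29, M2=-142/29, M3=0
seg 0: a=-2, c=M0/2=0, d=(M1−M0)/(6·3)=25/261, b=Δ0−h0·(2M0+M1)/6=-17/87
seg 1: a=0, c=M1/2=25/29, d=(M2−M1)/(6·3)=-32/87, b=Δ1−h1·(2M1+M2)/6=208/87
seg 2: a=5, c=M2/2=-71/29, d=(M3−M2)/(6·1)=71/87, b=Δ2−h2·(2M2+M3)/6=-206/87
t_q=9/2 → seg 1, τ=3/2; S=0+208/87·τ+25/29·τ²+-32/87·τ³=497/116

  seg 0: a=-2 b=-17/87 c=0 d=25/261
  seg 1: a=0 b=208/87 c=25/29 d=-32/87
  seg 2: a=5 b=-206/87 c=-71/29 d=71/87
S(9/2) = 497/116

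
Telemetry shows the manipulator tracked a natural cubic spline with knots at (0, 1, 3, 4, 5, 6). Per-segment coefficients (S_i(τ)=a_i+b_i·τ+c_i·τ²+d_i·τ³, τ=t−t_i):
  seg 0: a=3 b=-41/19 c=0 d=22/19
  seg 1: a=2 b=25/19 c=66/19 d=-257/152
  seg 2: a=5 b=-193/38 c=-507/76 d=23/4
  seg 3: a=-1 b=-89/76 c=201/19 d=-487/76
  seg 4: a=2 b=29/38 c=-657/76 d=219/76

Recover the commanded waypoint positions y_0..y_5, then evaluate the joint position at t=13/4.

y_0 = S_0(0) = a_0 = 3
y_1 = S_1(0) = a_1 = 2
y_2 = S_2(0) = a_2 = 5
y_3 = S_3(0) = a_3 = -1
y_4 = S_4(0) = a_4 = 2
y_5 = S_4(1) = -3
t_q=13/4 is in segment 2 (τ=1/4); S_2(τ)=16553/4864

y_0=3 y_1=2 y_2=5 y_3=-1 y_4=2 y_5=-3
S(13/4) = 16553/4864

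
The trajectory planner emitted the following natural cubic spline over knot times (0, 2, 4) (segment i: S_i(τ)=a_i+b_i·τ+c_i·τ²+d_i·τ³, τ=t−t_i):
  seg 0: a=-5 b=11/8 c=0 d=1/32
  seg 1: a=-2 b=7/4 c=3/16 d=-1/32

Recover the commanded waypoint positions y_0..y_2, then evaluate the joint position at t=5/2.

y_0=-5 y_1=-2 y_2=2
S(5/2) = -277/256

y_0 = S_0(0) = a_0 = -5
y_1 = S_1(0) = a_1 = -2
y_2 = S_1(2) = 2
t_q=5/2 is in segment 1 (τ=1/2); S_1(τ)=-277/256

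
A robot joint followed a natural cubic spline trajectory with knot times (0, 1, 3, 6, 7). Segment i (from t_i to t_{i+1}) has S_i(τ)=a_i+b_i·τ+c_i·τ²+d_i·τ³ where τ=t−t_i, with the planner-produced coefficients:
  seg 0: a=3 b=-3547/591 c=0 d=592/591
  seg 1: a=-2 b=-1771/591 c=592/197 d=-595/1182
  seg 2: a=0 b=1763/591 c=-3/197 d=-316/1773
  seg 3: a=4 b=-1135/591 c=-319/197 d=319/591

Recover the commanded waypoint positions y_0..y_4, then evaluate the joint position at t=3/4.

y_0=3 y_1=-2 y_2=0 y_3=4 y_4=1
S(3/4) = -425/394

y_0 = S_0(0) = a_0 = 3
y_1 = S_1(0) = a_1 = -2
y_2 = S_2(0) = a_2 = 0
y_3 = S_3(0) = a_3 = 4
y_4 = S_3(1) = 1
t_q=3/4 is in segment 0 (τ=3/4); S_0(τ)=-425/394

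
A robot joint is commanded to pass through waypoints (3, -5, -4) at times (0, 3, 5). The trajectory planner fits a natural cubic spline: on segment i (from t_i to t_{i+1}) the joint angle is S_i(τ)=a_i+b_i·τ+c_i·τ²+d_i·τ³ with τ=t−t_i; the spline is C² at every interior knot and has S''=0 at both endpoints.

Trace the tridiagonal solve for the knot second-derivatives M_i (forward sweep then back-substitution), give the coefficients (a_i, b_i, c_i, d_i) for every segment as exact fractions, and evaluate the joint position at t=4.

Δ: Δ0=-8/3, Δ1=1/2
row 1: diag=10, rhs=19; c'=1/5, d'=19/10
back: M1=19/10
M: M0=0, M1=19/10, M2=0
seg 0: a=3, c=M0/2=0, d=(M1−M0)/(6·3)=19/180, b=Δ0−h0·(2M0+M1)/6=-217/60
seg 1: a=-5, c=M1/2=19/20, d=(M2−M1)/(6·2)=-19/120, b=Δ1−h1·(2M1+M2)/6=-23/30
t_q=4 → seg 1, τ=1; S=-5+-23/30·τ+19/20·τ²+-19/120·τ³=-199/40

  seg 0: a=3 b=-217/60 c=0 d=19/180
  seg 1: a=-5 b=-23/30 c=19/20 d=-19/120
S(4) = -199/40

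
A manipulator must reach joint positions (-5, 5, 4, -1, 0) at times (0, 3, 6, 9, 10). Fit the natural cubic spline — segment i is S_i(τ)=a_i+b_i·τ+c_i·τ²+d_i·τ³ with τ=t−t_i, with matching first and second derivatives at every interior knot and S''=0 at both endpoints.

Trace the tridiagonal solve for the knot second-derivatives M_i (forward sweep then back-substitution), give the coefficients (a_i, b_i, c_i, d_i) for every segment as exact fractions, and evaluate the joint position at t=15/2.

  seg 0: a=-5 b=1343/324 c=0 d=-263/2916
  seg 1: a=5 b=277/162 c=-263/324 d=127/2916
  seg 2: a=4 b=-643/324 c=-34/81 d=511/2916
  seg 3: a=-1 b=37/162 c=125/108 d=-125/324
S(15/2) = 193/288

Δ: Δ0=10/3, Δ1=-1/3, Δ2=-5/3, Δ3=1
row 1: diag=12, rhs=-22; c'=1/4, d'=-11/6
row 2: denom=12−3·1/4=45/4; d'=(-8−3·-11/6)/(45/4)=-2/9
row 3: denom=8−3·4/15=36/5; d'=(16−3·-2/9)/(36/5)=125/54
back: M3=125/54
back: M2=-2/9−4/15·125/54=-68/81
back: M1=-11/6−1/4·-68/81=-263/162
M: M0=0, M1=-263/162, M2=-68/81, M3=125/54, M4=0
seg 0: a=-5, c=M0/2=0, d=(M1−M0)/(6·3)=-263/2916, b=Δ0−h0·(2M0+M1)/6=1343/324
seg 1: a=5, c=M1/2=-263/324, d=(M2−M1)/(6·3)=127/2916, b=Δ1−h1·(2M1+M2)/6=277/162
seg 2: a=4, c=M2/2=-34/81, d=(M3−M2)/(6·3)=511/2916, b=Δ2−h2·(2M2+M3)/6=-643/324
seg 3: a=-1, c=M3/2=125/108, d=(M4−M3)/(6·1)=-125/324, b=Δ3−h3·(2M3+M4)/6=37/162
t_q=15/2 → seg 2, τ=3/2; S=4+-643/324·τ+-34/81·τ²+511/2916·τ³=193/288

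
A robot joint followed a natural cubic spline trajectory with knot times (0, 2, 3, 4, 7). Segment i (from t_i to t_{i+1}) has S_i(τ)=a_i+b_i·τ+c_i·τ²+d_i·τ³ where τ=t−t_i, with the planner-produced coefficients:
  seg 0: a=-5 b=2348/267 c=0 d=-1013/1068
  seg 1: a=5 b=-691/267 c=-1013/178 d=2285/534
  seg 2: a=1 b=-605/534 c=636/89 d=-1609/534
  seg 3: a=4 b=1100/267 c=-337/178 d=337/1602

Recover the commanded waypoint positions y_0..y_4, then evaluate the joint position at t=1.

y_0 = S_0(0) = a_0 = -5
y_1 = S_1(0) = a_1 = 5
y_2 = S_2(0) = a_2 = 1
y_3 = S_3(0) = a_3 = 4
y_4 = S_3(3) = 5
t_q=1 is in segment 0 (τ=1); S_0(τ)=1013/356

y_0=-5 y_1=5 y_2=1 y_3=4 y_4=5
S(1) = 1013/356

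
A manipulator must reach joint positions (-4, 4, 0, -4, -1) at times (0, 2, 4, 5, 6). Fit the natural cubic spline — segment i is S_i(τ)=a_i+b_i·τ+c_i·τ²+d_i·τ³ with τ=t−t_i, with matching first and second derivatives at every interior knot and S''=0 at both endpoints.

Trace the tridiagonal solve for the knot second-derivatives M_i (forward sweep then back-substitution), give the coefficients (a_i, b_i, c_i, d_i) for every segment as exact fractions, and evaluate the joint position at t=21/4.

Δ: Δ0=4, Δ1=-2, Δ2=-4, Δ3=3
row 1: diag=8, rhs=-36; c'=1/4, d'=-9/2
row 2: denom=6−2·1/4=11/2; d'=(-12−2·-9/2)/(11/2)=-6/11
row 3: denom=4−1·2/11=42/11; d'=(42−1·-6/11)/(42/11)=78/7
back: M3=78/7
back: M2=-6/11−2/11·78/7=-18/7
back: M1=-9/2−1/4·-18/7=-27/7
M: M0=0, M1=-27/7, M2=-18/7, M3=78/7, M4=0
seg 0: a=-4, c=M0/2=0, d=(M1−M0)/(6·2)=-9/28, b=Δ0−h0·(2M0+M1)/6=37/7
seg 1: a=4, c=M1/2=-27/14, d=(M2−M1)/(6·2)=3/28, b=Δ1−h1·(2M1+M2)/6=10/7
seg 2: a=0, c=M2/2=-9/7, d=(M3−M2)/(6·1)=16/7, b=Δ2−h2·(2M2+M3)/6=-5
seg 3: a=-4, c=M3/2=39/7, d=(M4−M3)/(6·1)=-13/7, b=Δ3−h3·(2M3+M4)/6=-5/7
t_q=21/4 → seg 3, τ=1/4; S=-4+-5/7·τ+39/7·τ²+-13/7·τ³=-247/64

  seg 0: a=-4 b=37/7 c=0 d=-9/28
  seg 1: a=4 b=10/7 c=-27/14 d=3/28
  seg 2: a=0 b=-5 c=-9/7 d=16/7
  seg 3: a=-4 b=-5/7 c=39/7 d=-13/7
S(21/4) = -247/64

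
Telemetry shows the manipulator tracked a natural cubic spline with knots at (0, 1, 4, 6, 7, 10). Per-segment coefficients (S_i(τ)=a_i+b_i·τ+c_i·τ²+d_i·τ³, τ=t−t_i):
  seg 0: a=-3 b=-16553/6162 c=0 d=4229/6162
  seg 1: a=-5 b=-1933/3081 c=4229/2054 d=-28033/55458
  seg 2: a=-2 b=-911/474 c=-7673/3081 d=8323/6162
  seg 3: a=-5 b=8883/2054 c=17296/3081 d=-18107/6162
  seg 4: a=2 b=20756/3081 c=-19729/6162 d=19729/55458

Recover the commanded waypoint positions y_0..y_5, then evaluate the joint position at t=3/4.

y_0 = S_0(0) = a_0 = -3
y_1 = S_1(0) = a_1 = -5
y_2 = S_2(0) = a_2 = -2
y_3 = S_3(0) = a_3 = -5
y_4 = S_4(0) = a_4 = 2
y_5 = S_4(3) = 3
t_q=3/4 is in segment 0 (τ=3/4); S_0(τ)=-621155/131456

y_0=-3 y_1=-5 y_2=-2 y_3=-5 y_4=2 y_5=3
S(3/4) = -621155/131456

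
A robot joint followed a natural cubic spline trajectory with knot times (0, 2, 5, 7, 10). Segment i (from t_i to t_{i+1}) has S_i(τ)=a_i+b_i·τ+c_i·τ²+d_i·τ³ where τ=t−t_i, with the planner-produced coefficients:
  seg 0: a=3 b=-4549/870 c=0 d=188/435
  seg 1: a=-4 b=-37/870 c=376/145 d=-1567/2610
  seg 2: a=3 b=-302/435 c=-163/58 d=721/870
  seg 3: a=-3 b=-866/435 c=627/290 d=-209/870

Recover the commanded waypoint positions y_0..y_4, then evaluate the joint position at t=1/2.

y_0 = S_0(0) = a_0 = 3
y_1 = S_1(0) = a_1 = -4
y_2 = S_2(0) = a_2 = 3
y_3 = S_3(0) = a_3 = -3
y_4 = S_3(3) = 4
t_q=1/2 is in segment 0 (τ=1/2); S_0(τ)=51/116

y_0=3 y_1=-4 y_2=3 y_3=-3 y_4=4
S(1/2) = 51/116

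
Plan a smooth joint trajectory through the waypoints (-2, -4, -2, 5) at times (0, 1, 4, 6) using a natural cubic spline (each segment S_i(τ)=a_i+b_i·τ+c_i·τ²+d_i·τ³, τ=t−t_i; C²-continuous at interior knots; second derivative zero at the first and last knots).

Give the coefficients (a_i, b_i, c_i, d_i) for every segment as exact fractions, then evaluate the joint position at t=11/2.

  seg 0: a=-2 b=-961/426 c=0 d=109/426
  seg 1: a=-4 b=-317/213 c=109/142 d=-7/426
  seg 2: a=-2 b=1139/426 c=44/71 d=-22/213
S(11/2) = 217/71

Δ: Δ0=-2, Δ1=2/3, Δ2=7/2
row 1: diag=8, rhs=16; c'=3/8, d'=2
row 2: denom=10−3·3/8=71/8; d'=(17−3·2)/(71/8)=88/71
back: M2=88/71
back: M1=2−3/8·88/71=109/71
M: M0=0, M1=109/71, M2=88/71, M3=0
seg 0: a=-2, c=M0/2=0, d=(M1−M0)/(6·1)=109/426, b=Δ0−h0·(2M0+M1)/6=-961/426
seg 1: a=-4, c=M1/2=109/142, d=(M2−M1)/(6·3)=-7/426, b=Δ1−h1·(2M1+M2)/6=-317/213
seg 2: a=-2, c=M2/2=44/71, d=(M3−M2)/(6·2)=-22/213, b=Δ2−h2·(2M2+M3)/6=1139/426
t_q=11/2 → seg 2, τ=3/2; S=-2+1139/426·τ+44/71·τ²+-22/213·τ³=217/71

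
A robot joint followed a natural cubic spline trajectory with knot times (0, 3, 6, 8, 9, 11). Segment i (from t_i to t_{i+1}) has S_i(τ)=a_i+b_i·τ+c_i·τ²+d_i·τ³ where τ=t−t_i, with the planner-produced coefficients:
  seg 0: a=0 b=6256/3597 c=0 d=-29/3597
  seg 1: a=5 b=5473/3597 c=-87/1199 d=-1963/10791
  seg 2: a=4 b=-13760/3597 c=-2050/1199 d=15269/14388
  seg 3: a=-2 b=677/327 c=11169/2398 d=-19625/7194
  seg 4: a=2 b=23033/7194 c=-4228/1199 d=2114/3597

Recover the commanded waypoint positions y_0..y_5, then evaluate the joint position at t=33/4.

y_0 = S_0(0) = a_0 = 0
y_1 = S_1(0) = a_1 = 5
y_2 = S_2(0) = a_2 = 4
y_3 = S_3(0) = a_3 = -2
y_4 = S_4(0) = a_4 = 2
y_5 = S_4(2) = -1
t_q=33/4 is in segment 3 (τ=1/4); S_3(τ)=-189375/153472

y_0=0 y_1=5 y_2=4 y_3=-2 y_4=2 y_5=-1
S(33/4) = -189375/153472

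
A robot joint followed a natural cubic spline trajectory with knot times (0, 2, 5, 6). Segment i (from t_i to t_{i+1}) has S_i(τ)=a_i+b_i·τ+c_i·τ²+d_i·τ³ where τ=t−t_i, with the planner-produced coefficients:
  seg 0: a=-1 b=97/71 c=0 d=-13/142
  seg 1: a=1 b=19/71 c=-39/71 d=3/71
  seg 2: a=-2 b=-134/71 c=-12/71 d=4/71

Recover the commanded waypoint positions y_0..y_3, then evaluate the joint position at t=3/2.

y_0=-1 y_1=1 y_2=-2 y_3=-4
S(3/2) = 841/1136

y_0 = S_0(0) = a_0 = -1
y_1 = S_1(0) = a_1 = 1
y_2 = S_2(0) = a_2 = -2
y_3 = S_2(1) = -4
t_q=3/2 is in segment 0 (τ=3/2); S_0(τ)=841/1136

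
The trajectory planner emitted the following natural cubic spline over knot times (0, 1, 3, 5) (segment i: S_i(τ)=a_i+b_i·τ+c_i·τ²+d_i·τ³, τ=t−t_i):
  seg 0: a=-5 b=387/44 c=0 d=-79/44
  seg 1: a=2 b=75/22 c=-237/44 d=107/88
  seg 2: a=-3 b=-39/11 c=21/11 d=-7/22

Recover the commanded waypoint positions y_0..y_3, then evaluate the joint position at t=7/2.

y_0=-5 y_1=2 y_2=-3 y_3=-5
S(7/2) = -763/176

y_0 = S_0(0) = a_0 = -5
y_1 = S_1(0) = a_1 = 2
y_2 = S_2(0) = a_2 = -3
y_3 = S_2(2) = -5
t_q=7/2 is in segment 2 (τ=1/2); S_2(τ)=-763/176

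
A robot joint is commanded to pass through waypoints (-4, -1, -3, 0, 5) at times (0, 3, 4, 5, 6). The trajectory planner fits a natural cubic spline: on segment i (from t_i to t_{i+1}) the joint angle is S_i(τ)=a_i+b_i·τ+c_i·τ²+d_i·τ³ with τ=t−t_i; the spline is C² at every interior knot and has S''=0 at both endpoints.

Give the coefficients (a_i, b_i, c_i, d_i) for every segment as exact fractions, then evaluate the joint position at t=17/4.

  seg 0: a=-4 b=305/116 c=0 d=-21/116
  seg 1: a=-1 b=-131/58 c=-189/116 d=219/116
  seg 2: a=-3 b=17/116 c=117/29 d=-137/116
  seg 3: a=0 b=271/58 c=57/116 d=-19/116
S(17/4) = -20265/7424

Δ: Δ0=1, Δ1=-2, Δ2=3, Δ3=5
row 1: diag=8, rhs=-18; c'=1/8, d'=-9/4
row 2: denom=4−1·1/8=31/8; d'=(30−1·-9/4)/(31/8)=258/31
row 3: denom=4−1·8/31=116/31; d'=(12−1·258/31)/(116/31)=57/58
back: M3=57/58
back: M2=258/31−8/31·57/58=234/29
back: M1=-9/4−1/8·234/29=-189/58
M: M0=0, M1=-189/58, M2=234/29, M3=57/58, M4=0
seg 0: a=-4, c=M0/2=0, d=(M1−M0)/(6·3)=-21/116, b=Δ0−h0·(2M0+M1)/6=305/116
seg 1: a=-1, c=M1/2=-189/116, d=(M2−M1)/(6·1)=219/116, b=Δ1−h1·(2M1+M2)/6=-131/58
seg 2: a=-3, c=M2/2=117/29, d=(M3−M2)/(6·1)=-137/116, b=Δ2−h2·(2M2+M3)/6=17/116
seg 3: a=0, c=M3/2=57/116, d=(M4−M3)/(6·1)=-19/116, b=Δ3−h3·(2M3+M4)/6=271/58
t_q=17/4 → seg 2, τ=1/4; S=-3+17/116·τ+117/29·τ²+-137/116·τ³=-20265/7424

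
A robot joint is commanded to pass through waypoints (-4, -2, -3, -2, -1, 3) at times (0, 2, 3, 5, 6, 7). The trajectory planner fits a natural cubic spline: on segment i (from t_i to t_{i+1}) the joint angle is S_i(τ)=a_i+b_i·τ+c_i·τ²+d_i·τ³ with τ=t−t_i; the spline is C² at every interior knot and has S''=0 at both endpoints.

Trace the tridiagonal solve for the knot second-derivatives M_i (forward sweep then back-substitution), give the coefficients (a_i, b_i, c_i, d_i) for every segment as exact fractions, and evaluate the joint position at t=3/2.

  seg 0: a=-4 b=1270/709 c=0 d=-561/2836
  seg 1: a=-2 b=-413/709 c=-1683/1418 d=1091/1418
  seg 2: a=-3 b=-919/1418 c=795/709 d=-194/709
  seg 3: a=-2 b=785/1418 c=-369/709 d=1371/1418
  seg 4: a=-1 b=1711/709 c=3375/1418 d=-1125/1418
S(3/2) = -44939/22688

Δ: Δ0=1, Δ1=-1, Δ2=1/2, Δ3=1, Δ4=4
row 1: diag=6, rhs=-12; c'=1/6, d'=-2
row 2: denom=6−1·1/6=35/6; d'=(9−1·-2)/(35/6)=66/35
row 3: denom=6−2·12/35=186/35; d'=(3−2·66/35)/(186/35)=-9/62
row 4: denom=4−1·35/186=709/186; d'=(18−1·-9/62)/(709/186)=3375/709
back: M4=3375/709
back: M3=-9/62−35/186·3375/709=-738/709
back: M2=66/35−12/35·-738/709=1590/709
back: M1=-2−1/6·1590/709=-1683/709
M: M0=0, M1=-1683/709, M2=1590/709, M3=-738/709, M4=3375/709, M5=0
seg 0: a=-4, c=M0/2=0, d=(M1−M0)/(6·2)=-561/2836, b=Δ0−h0·(2M0+M1)/6=1270/709
seg 1: a=-2, c=M1/2=-1683/1418, d=(M2−M1)/(6·1)=1091/1418, b=Δ1−h1·(2M1+M2)/6=-413/709
seg 2: a=-3, c=M2/2=795/709, d=(M3−M2)/(6·2)=-194/709, b=Δ2−h2·(2M2+M3)/6=-919/1418
seg 3: a=-2, c=M3/2=-369/709, d=(M4−M3)/(6·1)=1371/1418, b=Δ3−h3·(2M3+M4)/6=785/1418
seg 4: a=-1, c=M4/2=3375/1418, d=(M5−M4)/(6·1)=-1125/1418, b=Δ4−h4·(2M4+M5)/6=1711/709
t_q=3/2 → seg 0, τ=3/2; S=-4+1270/709·τ+0·τ²+-561/2836·τ³=-44939/22688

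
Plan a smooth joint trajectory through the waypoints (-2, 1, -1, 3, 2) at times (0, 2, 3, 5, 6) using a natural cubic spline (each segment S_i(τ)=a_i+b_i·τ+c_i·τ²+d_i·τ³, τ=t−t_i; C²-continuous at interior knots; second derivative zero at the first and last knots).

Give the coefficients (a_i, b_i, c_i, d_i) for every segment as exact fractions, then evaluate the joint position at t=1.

Δ: Δ0=3/2, Δ1=-2, Δ2=2, Δ3=-1
row 1: diag=6, rhs=-21; c'=1/6, d'=-7/2
row 2: denom=6−1·1/6=35/6; d'=(24−1·-7/2)/(35/6)=33/7
row 3: denom=6−2·12/35=186/35; d'=(-18−2·33/7)/(186/35)=-160/31
back: M3=-160/31
back: M2=33/7−12/35·-160/31=201/31
back: M1=-7/2−1/6·201/31=-142/31
M: M0=0, M1=-142/31, M2=201/31, M3=-160/31, M4=0
seg 0: a=-2, c=M0/2=0, d=(M1−M0)/(6·2)=-71/186, b=Δ0−h0·(2M0+M1)/6=563/186
seg 1: a=1, c=M1/2=-71/31, d=(M2−M1)/(6·1)=343/186, b=Δ1−h1·(2M1+M2)/6=-289/186
seg 2: a=-1, c=M2/2=201/62, d=(M3−M2)/(6·2)=-361/372, b=Δ2−h2·(2M2+M3)/6=-56/93
seg 3: a=3, c=M3/2=-80/31, d=(M4−M3)/(6·1)=80/93, b=Δ3−h3·(2M3+M4)/6=67/93
t_q=1 → seg 0, τ=1; S=-2+563/186·τ+0·τ²+-71/186·τ³=20/31

  seg 0: a=-2 b=563/186 c=0 d=-71/186
  seg 1: a=1 b=-289/186 c=-71/31 d=343/186
  seg 2: a=-1 b=-56/93 c=201/62 d=-361/372
  seg 3: a=3 b=67/93 c=-80/31 d=80/93
S(1) = 20/31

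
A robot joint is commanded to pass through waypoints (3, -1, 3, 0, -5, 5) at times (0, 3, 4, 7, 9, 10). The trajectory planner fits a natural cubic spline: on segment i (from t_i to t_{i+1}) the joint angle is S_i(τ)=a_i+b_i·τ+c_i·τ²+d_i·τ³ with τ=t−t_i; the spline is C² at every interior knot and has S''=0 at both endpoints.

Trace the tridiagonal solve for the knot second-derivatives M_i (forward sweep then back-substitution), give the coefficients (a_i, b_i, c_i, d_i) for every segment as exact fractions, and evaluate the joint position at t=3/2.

  seg 0: a=3 b=-5483/1548 c=0 d=3419/13932
  seg 1: a=-1 b=2387/774 c=3419/1548 d=-667/516
  seg 2: a=3 b=5609/1548 c=-646/387 d=595/13932
  seg 3: a=0 b=-4055/774 c=-221/172 d=4109/3096
  seg 4: a=-5 b=2147/387 c=1723/258 d=-1723/774
S(3/2) = -2043/1376

Δ: Δ0=-4/3, Δ1=4, Δ2=-1, Δ3=-5/2, Δ4=10
row 1: diag=8, rhs=32; c'=1/8, d'=4
row 2: denom=8−1·1/8=63/8; d'=(-30−1·4)/(63/8)=-272/63
row 3: denom=10−3·8/21=62/7; d'=(-9−3·-272/63)/(62/7)=83/186
row 4: denom=6−2·7/31=172/31; d'=(75−2·83/186)/(172/31)=1723/129
back: M4=1723/129
back: M3=83/186−7/31·1723/129=-221/86
back: M2=-272/63−8/21·-221/86=-1292/387
back: M1=4−1/8·-1292/387=3419/774
M: M0=0, M1=3419/774, M2=-1292/387, M3=-221/86, M4=1723/129, M5=0
seg 0: a=3, c=M0/2=0, d=(M1−M0)/(6·3)=3419/13932, b=Δ0−h0·(2M0+M1)/6=-5483/1548
seg 1: a=-1, c=M1/2=3419/1548, d=(M2−M1)/(6·1)=-667/516, b=Δ1−h1·(2M1+M2)/6=2387/774
seg 2: a=3, c=M2/2=-646/387, d=(M3−M2)/(6·3)=595/13932, b=Δ2−h2·(2M2+M3)/6=5609/1548
seg 3: a=0, c=M3/2=-221/172, d=(M4−M3)/(6·2)=4109/3096, b=Δ3−h3·(2M3+M4)/6=-4055/774
seg 4: a=-5, c=M4/2=1723/258, d=(M5−M4)/(6·1)=-1723/774, b=Δ4−h4·(2M4+M5)/6=2147/387
t_q=3/2 → seg 0, τ=3/2; S=3+-5483/1548·τ+0·τ²+3419/13932·τ³=-2043/1376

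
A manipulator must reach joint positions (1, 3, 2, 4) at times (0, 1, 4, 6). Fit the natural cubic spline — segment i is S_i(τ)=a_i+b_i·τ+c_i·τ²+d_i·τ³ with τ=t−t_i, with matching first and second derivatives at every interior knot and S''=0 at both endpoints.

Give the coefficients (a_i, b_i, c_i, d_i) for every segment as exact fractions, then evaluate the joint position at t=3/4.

  seg 0: a=1 b=508/213 c=0 d=-82/213
  seg 1: a=3 b=262/213 c=-82/71 d=15/71
  seg 2: a=2 b=1/213 c=53/71 d=-53/426
S(3/4) = 5967/2272

Δ: Δ0=2, Δ1=-1/3, Δ2=1
row 1: diag=8, rhs=-14; c'=3/8, d'=-7/4
row 2: denom=10−3·3/8=71/8; d'=(8−3·-7/4)/(71/8)=106/71
back: M2=106/71
back: M1=-7/4−3/8·106/71=-164/71
M: M0=0, M1=-164/71, M2=106/71, M3=0
seg 0: a=1, c=M0/2=0, d=(M1−M0)/(6·1)=-82/213, b=Δ0−h0·(2M0+M1)/6=508/213
seg 1: a=3, c=M1/2=-82/71, d=(M2−M1)/(6·3)=15/71, b=Δ1−h1·(2M1+M2)/6=262/213
seg 2: a=2, c=M2/2=53/71, d=(M3−M2)/(6·2)=-53/426, b=Δ2−h2·(2M2+M3)/6=1/213
t_q=3/4 → seg 0, τ=3/4; S=1+508/213·τ+0·τ²+-82/213·τ³=5967/2272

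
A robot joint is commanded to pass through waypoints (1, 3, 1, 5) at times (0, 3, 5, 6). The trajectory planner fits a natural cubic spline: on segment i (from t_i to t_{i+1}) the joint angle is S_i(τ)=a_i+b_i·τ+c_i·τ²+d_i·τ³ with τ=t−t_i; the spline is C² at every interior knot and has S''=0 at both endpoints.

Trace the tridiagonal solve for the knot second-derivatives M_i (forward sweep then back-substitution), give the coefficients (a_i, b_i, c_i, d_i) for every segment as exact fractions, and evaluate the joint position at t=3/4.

  seg 0: a=1 b=73/42 c=0 d=-5/42
  seg 1: a=3 b=-31/21 c=-15/14 d=55/84
  seg 2: a=1 b=44/21 c=20/7 d=-20/21
S(3/4) = 2019/896

Δ: Δ0=2/3, Δ1=-1, Δ2=4
row 1: diag=10, rhs=-10; c'=1/5, d'=-1
row 2: denom=6−2·1/5=28/5; d'=(30−2·-1)/(28/5)=40/7
back: M2=40/7
back: M1=-1−1/5·40/7=-15/7
M: M0=0, M1=-15/7, M2=40/7, M3=0
seg 0: a=1, c=M0/2=0, d=(M1−M0)/(6·3)=-5/42, b=Δ0−h0·(2M0+M1)/6=73/42
seg 1: a=3, c=M1/2=-15/14, d=(M2−M1)/(6·2)=55/84, b=Δ1−h1·(2M1+M2)/6=-31/21
seg 2: a=1, c=M2/2=20/7, d=(M3−M2)/(6·1)=-20/21, b=Δ2−h2·(2M2+M3)/6=44/21
t_q=3/4 → seg 0, τ=3/4; S=1+73/42·τ+0·τ²+-5/42·τ³=2019/896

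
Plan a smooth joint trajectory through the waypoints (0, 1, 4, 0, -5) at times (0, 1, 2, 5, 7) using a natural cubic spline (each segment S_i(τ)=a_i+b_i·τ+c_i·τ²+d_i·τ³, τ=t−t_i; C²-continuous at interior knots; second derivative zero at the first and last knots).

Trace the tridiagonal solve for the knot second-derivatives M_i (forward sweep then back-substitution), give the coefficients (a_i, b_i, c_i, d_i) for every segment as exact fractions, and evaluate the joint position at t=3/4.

Δ: Δ0=1, Δ1=3, Δ2=-4/3, Δ3=-5/2
row 1: diag=4, rhs=12; c'=1/4, d'=3
row 2: denom=8−1·1/4=31/4; d'=(-26−1·3)/(31/4)=-116/31
row 3: denom=10−3·12/31=274/31; d'=(-7−3·-116/31)/(274/31)=131/274
back: M3=131/274
back: M2=-116/31−12/31·131/274=-538/137
back: M1=3−1/4·-538/137=1091/274
M: M0=0, M1=1091/274, M2=-538/137, M3=131/274, M4=0
seg 0: a=0, c=M0/2=0, d=(M1−M0)/(6·1)=1091/1644, b=Δ0−h0·(2M0+M1)/6=553/1644
seg 1: a=1, c=M1/2=1091/548, d=(M2−M1)/(6·1)=-2167/1644, b=Δ1−h1·(2M1+M2)/6=1913/822
seg 2: a=4, c=M2/2=-269/137, d=(M3−M2)/(6·3)=1207/4932, b=Δ2−h2·(2M2+M3)/6=3871/1644
seg 3: a=0, c=M3/2=131/548, d=(M4−M3)/(6·2)=-131/3288, b=Δ3−h3·(2M3+M4)/6=-2317/822
t_q=3/4 → seg 0, τ=3/4; S=0+553/1644·τ+0·τ²+1091/1644·τ³=18667/35072

  seg 0: a=0 b=553/1644 c=0 d=1091/1644
  seg 1: a=1 b=1913/822 c=1091/548 d=-2167/1644
  seg 2: a=4 b=3871/1644 c=-269/137 d=1207/4932
  seg 3: a=0 b=-2317/822 c=131/548 d=-131/3288
S(3/4) = 18667/35072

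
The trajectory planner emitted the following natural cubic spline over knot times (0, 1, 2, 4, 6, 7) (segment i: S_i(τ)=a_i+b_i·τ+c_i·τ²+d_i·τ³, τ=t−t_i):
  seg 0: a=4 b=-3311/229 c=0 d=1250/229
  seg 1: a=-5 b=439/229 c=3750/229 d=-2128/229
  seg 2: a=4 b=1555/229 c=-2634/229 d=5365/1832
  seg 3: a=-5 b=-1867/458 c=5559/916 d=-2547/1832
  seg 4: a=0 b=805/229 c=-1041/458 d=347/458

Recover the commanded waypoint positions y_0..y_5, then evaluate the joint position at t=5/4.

y_0 = S_0(0) = a_0 = 4
y_1 = S_1(0) = a_1 = -5
y_2 = S_2(0) = a_2 = 4
y_3 = S_3(0) = a_3 = -5
y_4 = S_4(0) = a_4 = 0
y_5 = S_4(1) = 2
t_q=5/4 is in segment 1 (τ=1/4); S_1(τ)=-6673/1832

y_0=4 y_1=-5 y_2=4 y_3=-5 y_4=0 y_5=2
S(5/4) = -6673/1832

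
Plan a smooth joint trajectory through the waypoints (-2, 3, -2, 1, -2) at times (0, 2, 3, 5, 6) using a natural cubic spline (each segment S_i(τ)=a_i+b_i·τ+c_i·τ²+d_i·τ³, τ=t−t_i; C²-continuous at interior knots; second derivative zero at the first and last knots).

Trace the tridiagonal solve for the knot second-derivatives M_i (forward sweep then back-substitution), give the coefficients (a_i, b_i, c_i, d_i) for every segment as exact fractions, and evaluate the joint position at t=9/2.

Δ: Δ0=5/2, Δ1=-5, Δ2=3/2, Δ3=-3
row 1: diag=6, rhs=-45; c'=1/6, d'=-15/2
row 2: denom=6−1·1/6=35/6; d'=(39−1·-15/2)/(35/6)=279/35
row 3: denom=6−2·12/35=186/35; d'=(-27−2·279/35)/(186/35)=-501/62
back: M3=-501/62
back: M2=279/35−12/35·-501/62=333/31
back: M1=-15/2−1/6·333/31=-288/31
M: M0=0, M1=-288/31, M2=333/31, M3=-501/62, M4=0
seg 0: a=-2, c=M0/2=0, d=(M1−M0)/(6·2)=-24/31, b=Δ0−h0·(2M0+M1)/6=347/62
seg 1: a=3, c=M1/2=-144/31, d=(M2−M1)/(6·1)=207/62, b=Δ1−h1·(2M1+M2)/6=-229/62
seg 2: a=-2, c=M2/2=333/62, d=(M3−M2)/(6·2)=-389/248, b=Δ2−h2·(2M2+M3)/6=-92/31
seg 3: a=1, c=M3/2=-501/124, d=(M4−M3)/(6·1)=167/124, b=Δ3−h3·(2M3+M4)/6=-19/62
t_q=9/2 → seg 2, τ=3/2; S=-2+-92/31·τ+333/62·τ²+-389/248·τ³=673/1984

  seg 0: a=-2 b=347/62 c=0 d=-24/31
  seg 1: a=3 b=-229/62 c=-144/31 d=207/62
  seg 2: a=-2 b=-92/31 c=333/62 d=-389/248
  seg 3: a=1 b=-19/62 c=-501/124 d=167/124
S(9/2) = 673/1984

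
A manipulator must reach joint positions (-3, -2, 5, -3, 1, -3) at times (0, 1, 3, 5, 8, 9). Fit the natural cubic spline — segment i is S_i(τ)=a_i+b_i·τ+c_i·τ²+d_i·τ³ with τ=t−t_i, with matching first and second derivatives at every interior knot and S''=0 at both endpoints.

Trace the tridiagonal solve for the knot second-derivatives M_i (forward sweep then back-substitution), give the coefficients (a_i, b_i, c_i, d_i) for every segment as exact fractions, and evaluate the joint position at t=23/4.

Δ: Δ0=1, Δ1=7/2, Δ2=-4, Δ3=4/3, Δ4=-4
row 1: diag=6, rhs=15; c'=1/3, d'=5/2
row 2: denom=8−2·1/3=22/3; d'=(-45−2·5/2)/(22/3)=-75/11
row 3: denom=10−2·3/11=104/11; d'=(32−2·-75/11)/(104/11)=251/52
row 4: denom=8−3·33/104=733/104; d'=(-32−3·251/52)/(733/104)=-4834/733
back: M4=-4834/733
back: M3=251/52−33/104·-4834/733=5072/733
back: M2=-75/11−3/11·5072/733=-6381/733
back: M1=5/2−1/3·-6381/733=7919/1466
M: M0=0, M1=7919/1466, M2=-6381/733, M3=5072/733, M4=-4834/733, M5=0
seg 0: a=-3, c=M0/2=0, d=(M1−M0)/(6·1)=7919/8796, b=Δ0−h0·(2M0+M1)/6=877/8796
seg 1: a=-2, c=M1/2=7919/2932, d=(M2−M1)/(6·2)=-20681/17592, b=Δ1−h1·(2M1+M2)/6=12317/4398
seg 2: a=5, c=M2/2=-6381/1466, d=(M3−M2)/(6·2)=11453/8796, b=Δ2−h2·(2M2+M3)/6=-1106/2199
seg 3: a=-3, c=M3/2=2536/733, d=(M4−M3)/(6·3)=-1651/2199, b=Δ3−h3·(2M3+M4)/6=-5033/2199
seg 4: a=1, c=M4/2=-2417/733, d=(M5−M4)/(6·1)=2417/2199, b=Δ4−h4·(2M4+M5)/6=-3962/2199
t_q=23/4 → seg 3, τ=3/4; S=-3+-5033/2199·τ+2536/733·τ²+-1651/2199·τ³=-144827/46912

  seg 0: a=-3 b=877/8796 c=0 d=7919/8796
  seg 1: a=-2 b=12317/4398 c=7919/2932 d=-20681/17592
  seg 2: a=5 b=-1106/2199 c=-6381/1466 d=11453/8796
  seg 3: a=-3 b=-5033/2199 c=2536/733 d=-1651/2199
  seg 4: a=1 b=-3962/2199 c=-2417/733 d=2417/2199
S(23/4) = -144827/46912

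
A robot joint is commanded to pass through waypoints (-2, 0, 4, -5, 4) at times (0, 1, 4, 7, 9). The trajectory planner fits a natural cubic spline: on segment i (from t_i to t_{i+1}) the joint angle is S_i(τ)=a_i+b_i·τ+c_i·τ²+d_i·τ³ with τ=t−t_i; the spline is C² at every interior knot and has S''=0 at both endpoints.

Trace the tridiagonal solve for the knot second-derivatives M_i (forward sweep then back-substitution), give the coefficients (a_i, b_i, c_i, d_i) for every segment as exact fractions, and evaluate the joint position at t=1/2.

Δ: Δ0=2, Δ1=4/3, Δ2=-3, Δ3=9/2
row 1: diag=8, rhs=-4; c'=3/8, d'=-1/2
row 2: denom=12−3·3/8=87/8; d'=(-26−3·-1/2)/(87/8)=-196/87
row 3: denom=10−3·8/29=266/29; d'=(45−3·-196/87)/(266/29)=79/14
back: M3=79/14
back: M2=-196/87−8/29·79/14=-80/21
back: M1=-1/2−3/8·-80/21=13/14
M: M0=0, M1=13/14, M2=-80/21, M3=79/14, M4=0
seg 0: a=-2, c=M0/2=0, d=(M1−M0)/(6·1)=13/84, b=Δ0−h0·(2M0+M1)/6=155/84
seg 1: a=0, c=M1/2=13/28, d=(M2−M1)/(6·3)=-199/756, b=Δ1−h1·(2M1+M2)/6=97/42
seg 2: a=4, c=M2/2=-40/21, d=(M3−M2)/(6·3)=397/756, b=Δ2−h2·(2M2+M3)/6=-169/84
seg 3: a=-5, c=M3/2=79/28, d=(M4−M3)/(6·2)=-79/168, b=Δ3−h3·(2M3+M4)/6=31/42
t_q=1/2 → seg 0, τ=1/2; S=-2+155/84·τ+0·τ²+13/84·τ³=-237/224

  seg 0: a=-2 b=155/84 c=0 d=13/84
  seg 1: a=0 b=97/42 c=13/28 d=-199/756
  seg 2: a=4 b=-169/84 c=-40/21 d=397/756
  seg 3: a=-5 b=31/42 c=79/28 d=-79/168
S(1/2) = -237/224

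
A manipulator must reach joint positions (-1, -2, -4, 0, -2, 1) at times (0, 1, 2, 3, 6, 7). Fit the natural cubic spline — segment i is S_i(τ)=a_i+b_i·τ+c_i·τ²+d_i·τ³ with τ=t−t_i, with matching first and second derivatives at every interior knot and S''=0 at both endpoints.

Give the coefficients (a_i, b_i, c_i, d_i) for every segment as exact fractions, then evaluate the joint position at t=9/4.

Δ: Δ0=-1, Δ1=-2, Δ2=4, Δ3=-2/3, Δ4=3
row 1: diag=4, rhs=-6; c'=1/4, d'=-3/2
row 2: denom=4−1·1/4=15/4; d'=(36−1·-3/2)/(15/4)=10
row 3: denom=8−1·4/15=116/15; d'=(-28−1·10)/(116/15)=-285/58
row 4: denom=8−3·45/116=793/116; d'=(22−3·-285/58)/(793/116)=4262/793
back: M4=4262/793
back: M3=-285/58−45/116·4262/793=-5550/793
back: M2=10−4/15·-5550/793=9410/793
back: M1=-3/2−1/4·9410/793=-3542/793
M: M0=0, M1=-3542/793, M2=9410/793, M3=-5550/793, M4=4262/793, M5=0
seg 0: a=-1, c=M0/2=0, d=(M1−M0)/(6·1)=-1771/2379, b=Δ0−h0·(2M0+M1)/6=-608/2379
seg 1: a=-2, c=M1/2=-1771/793, d=(M2−M1)/(6·1)=6476/2379, b=Δ1−h1·(2M1+M2)/6=-5921/2379
seg 2: a=-4, c=M2/2=4705/793, d=(M3−M2)/(6·1)=-7480/2379, b=Δ2−h2·(2M2+M3)/6=2881/2379
seg 3: a=0, c=M3/2=-2775/793, d=(M4−M3)/(6·3)=4906/7137, b=Δ3−h3·(2M3+M4)/6=667/183
seg 4: a=-2, c=M4/2=2131/793, d=(M5−M4)/(6·1)=-2131/2379, b=Δ4−h4·(2M4+M5)/6=2875/2379
t_q=9/4 → seg 2, τ=1/4; S=-4+2881/2379·τ+4705/793·τ²+-7480/2379·τ³=-42829/12688

  seg 0: a=-1 b=-608/2379 c=0 d=-1771/2379
  seg 1: a=-2 b=-5921/2379 c=-1771/793 d=6476/2379
  seg 2: a=-4 b=2881/2379 c=4705/793 d=-7480/2379
  seg 3: a=0 b=667/183 c=-2775/793 d=4906/7137
  seg 4: a=-2 b=2875/2379 c=2131/793 d=-2131/2379
S(9/4) = -42829/12688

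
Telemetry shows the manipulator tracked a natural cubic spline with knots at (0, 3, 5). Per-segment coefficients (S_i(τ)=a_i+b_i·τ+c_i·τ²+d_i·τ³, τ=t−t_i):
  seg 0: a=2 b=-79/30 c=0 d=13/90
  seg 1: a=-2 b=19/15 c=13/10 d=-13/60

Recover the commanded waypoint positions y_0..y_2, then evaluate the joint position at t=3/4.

y_0=2 y_1=-2 y_2=4
S(3/4) = 11/128

y_0 = S_0(0) = a_0 = 2
y_1 = S_1(0) = a_1 = -2
y_2 = S_1(2) = 4
t_q=3/4 is in segment 0 (τ=3/4); S_0(τ)=11/128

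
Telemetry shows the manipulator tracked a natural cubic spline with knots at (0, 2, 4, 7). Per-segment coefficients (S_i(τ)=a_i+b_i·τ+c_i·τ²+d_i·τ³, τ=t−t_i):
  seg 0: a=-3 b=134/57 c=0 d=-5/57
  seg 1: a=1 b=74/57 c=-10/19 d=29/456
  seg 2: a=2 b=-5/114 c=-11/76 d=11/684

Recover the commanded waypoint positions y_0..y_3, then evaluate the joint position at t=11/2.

y_0 = S_0(0) = a_0 = -3
y_1 = S_1(0) = a_1 = 1
y_2 = S_2(0) = a_2 = 2
y_3 = S_2(3) = 1
t_q=11/2 is in segment 2 (τ=3/2); S_2(τ)=1011/608

y_0=-3 y_1=1 y_2=2 y_3=1
S(11/2) = 1011/608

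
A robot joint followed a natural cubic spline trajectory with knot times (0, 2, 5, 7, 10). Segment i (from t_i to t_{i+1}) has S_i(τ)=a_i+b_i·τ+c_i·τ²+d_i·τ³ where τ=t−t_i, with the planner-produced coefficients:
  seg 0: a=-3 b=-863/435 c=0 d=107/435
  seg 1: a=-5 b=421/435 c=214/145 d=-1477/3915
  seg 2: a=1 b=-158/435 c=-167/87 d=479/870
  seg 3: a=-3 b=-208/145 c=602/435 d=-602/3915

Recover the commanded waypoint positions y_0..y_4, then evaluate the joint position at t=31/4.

y_0 = S_0(0) = a_0 = -3
y_1 = S_1(0) = a_1 = -5
y_2 = S_2(0) = a_2 = 1
y_3 = S_3(0) = a_3 = -3
y_4 = S_3(3) = 1
t_q=31/4 is in segment 3 (τ=3/4); S_3(τ)=-15601/4640

y_0=-3 y_1=-5 y_2=1 y_3=-3 y_4=1
S(31/4) = -15601/4640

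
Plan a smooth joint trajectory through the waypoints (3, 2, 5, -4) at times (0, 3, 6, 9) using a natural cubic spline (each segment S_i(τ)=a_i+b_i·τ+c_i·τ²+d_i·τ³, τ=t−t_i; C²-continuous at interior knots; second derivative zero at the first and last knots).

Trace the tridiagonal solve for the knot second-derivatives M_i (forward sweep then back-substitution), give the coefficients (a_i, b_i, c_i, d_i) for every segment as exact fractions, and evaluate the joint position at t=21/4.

Δ: Δ0=-1/3, Δ1=1, Δ2=-3
row 1: diag=12, rhs=8; c'=1/4, d'=2/3
row 2: denom=12−3·1/4=45/4; d'=(-24−3·2/3)/(45/4)=-104/45
back: M2=-104/45
back: M1=2/3−1/4·-104/45=56/45
M: M0=0, M1=56/45, M2=-104/45, M3=0
seg 0: a=3, c=M0/2=0, d=(M1−M0)/(6·3)=28/405, b=Δ0−h0·(2M0+M1)/6=-43/45
seg 1: a=2, c=M1/2=28/45, d=(M2−M1)/(6·3)=-16/81, b=Δ1−h1·(2M1+M2)/6=41/45
seg 2: a=5, c=M2/2=-52/45, d=(M3−M2)/(6·3)=52/405, b=Δ2−h2·(2M2+M3)/6=-31/45
t_q=21/4 → seg 1, τ=9/4; S=2+41/45·τ+28/45·τ²+-16/81·τ³=99/20

  seg 0: a=3 b=-43/45 c=0 d=28/405
  seg 1: a=2 b=41/45 c=28/45 d=-16/81
  seg 2: a=5 b=-31/45 c=-52/45 d=52/405
S(21/4) = 99/20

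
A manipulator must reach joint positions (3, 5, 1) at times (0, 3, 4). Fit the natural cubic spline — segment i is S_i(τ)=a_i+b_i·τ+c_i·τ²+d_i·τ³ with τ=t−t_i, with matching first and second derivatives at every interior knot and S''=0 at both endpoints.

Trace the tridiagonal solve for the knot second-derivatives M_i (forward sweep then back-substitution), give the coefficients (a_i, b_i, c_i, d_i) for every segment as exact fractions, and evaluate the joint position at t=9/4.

Δ: Δ0=2/3, Δ1=-4
row 1: diag=8, rhs=-28; c'=1/8, d'=-7/2
back: M1=-7/2
M: M0=0, M1=-7/2, M2=0
seg 0: a=3, c=M0/2=0, d=(M1−M0)/(6·3)=-7/36, b=Δ0−h0·(2M0+M1)/6=29/12
seg 1: a=5, c=M1/2=-7/4, d=(M2−M1)/(6·1)=7/12, b=Δ1−h1·(2M1+M2)/6=-17/6
t_q=9/4 → seg 0, τ=9/4; S=3+29/12·τ+0·τ²+-7/36·τ³=1593/256

  seg 0: a=3 b=29/12 c=0 d=-7/36
  seg 1: a=5 b=-17/6 c=-7/4 d=7/12
S(9/4) = 1593/256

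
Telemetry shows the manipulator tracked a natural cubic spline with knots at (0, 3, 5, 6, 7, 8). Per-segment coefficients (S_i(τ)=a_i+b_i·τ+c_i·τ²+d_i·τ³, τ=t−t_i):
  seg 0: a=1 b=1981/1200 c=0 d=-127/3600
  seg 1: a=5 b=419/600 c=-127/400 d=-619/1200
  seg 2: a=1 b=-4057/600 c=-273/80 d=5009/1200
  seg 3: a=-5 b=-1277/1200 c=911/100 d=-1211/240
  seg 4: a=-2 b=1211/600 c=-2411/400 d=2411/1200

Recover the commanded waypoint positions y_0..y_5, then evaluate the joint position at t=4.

y_0 = S_0(0) = a_0 = 1
y_1 = S_1(0) = a_1 = 5
y_2 = S_2(0) = a_2 = 1
y_3 = S_3(0) = a_3 = -5
y_4 = S_4(0) = a_4 = -2
y_5 = S_4(1) = -4
t_q=4 is in segment 1 (τ=1); S_1(τ)=973/200

y_0=1 y_1=5 y_2=1 y_3=-5 y_4=-2 y_5=-4
S(4) = 973/200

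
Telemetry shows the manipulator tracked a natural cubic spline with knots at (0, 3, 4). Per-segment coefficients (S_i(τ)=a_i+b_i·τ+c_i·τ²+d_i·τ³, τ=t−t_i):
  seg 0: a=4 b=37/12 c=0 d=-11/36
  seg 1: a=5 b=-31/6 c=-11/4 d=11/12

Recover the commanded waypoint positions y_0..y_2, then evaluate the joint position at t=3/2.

y_0 = S_0(0) = a_0 = 4
y_1 = S_1(0) = a_1 = 5
y_2 = S_1(1) = -2
t_q=3/2 is in segment 0 (τ=3/2); S_0(τ)=243/32

y_0=4 y_1=5 y_2=-2
S(3/2) = 243/32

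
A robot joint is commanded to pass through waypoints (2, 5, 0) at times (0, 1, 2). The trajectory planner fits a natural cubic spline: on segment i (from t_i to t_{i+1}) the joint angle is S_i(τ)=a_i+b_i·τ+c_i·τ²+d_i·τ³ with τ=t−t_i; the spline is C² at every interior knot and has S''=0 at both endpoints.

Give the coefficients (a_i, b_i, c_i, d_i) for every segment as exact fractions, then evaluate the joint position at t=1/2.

Δ: Δ0=3, Δ1=-5
row 1: diag=4, rhs=-48; c'=1/4, d'=-12
back: M1=-12
M: M0=0, M1=-12, M2=0
seg 0: a=2, c=M0/2=0, d=(M1−M0)/(6·1)=-2, b=Δ0−h0·(2M0+M1)/6=5
seg 1: a=5, c=M1/2=-6, d=(M2−M1)/(6·1)=2, b=Δ1−h1·(2M1+M2)/6=-1
t_q=1/2 → seg 0, τ=1/2; S=2+5·τ+0·τ²+-2·τ³=17/4

  seg 0: a=2 b=5 c=0 d=-2
  seg 1: a=5 b=-1 c=-6 d=2
S(1/2) = 17/4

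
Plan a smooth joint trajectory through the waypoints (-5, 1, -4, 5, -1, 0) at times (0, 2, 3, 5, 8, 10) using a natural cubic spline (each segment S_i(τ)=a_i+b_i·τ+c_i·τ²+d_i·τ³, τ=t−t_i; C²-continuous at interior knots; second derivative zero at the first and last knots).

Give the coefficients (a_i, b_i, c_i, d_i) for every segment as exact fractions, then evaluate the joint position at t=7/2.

  seg 0: a=-5 b=3790/589 c=0 d=-2023/2356
  seg 1: a=1 b=-2279/589 c=-6069/1178 d=4737/1178
  seg 2: a=-4 b=-2485/1178 c=4071/589 d=-4249/2356
  seg 3: a=5 b=4589/1178 c=-4605/1178 d=1145/1767
  seg 4: a=-1 b=-2431/1178 c=2265/1178 d=-755/2356
S(7/2) = -66953/18848

Δ: Δ0=3, Δ1=-5, Δ2=9/2, Δ3=-2, Δ4=1/2
row 1: diag=6, rhs=-48; c'=1/6, d'=-8
row 2: denom=6−1·1/6=35/6; d'=(57−1·-8)/(35/6)=78/7
row 3: denom=10−2·12/35=326/35; d'=(-39−2·78/7)/(326/35)=-2145/326
row 4: denom=10−3·105/326=2945/326; d'=(15−3·-2145/326)/(2945/326)=2265/589
back: M4=2265/589
back: M3=-2145/326−105/326·2265/589=-4605/589
back: M2=78/7−12/35·-4605/589=8142/589
back: M1=-8−1/6·8142/589=-6069/589
M: M0=0, M1=-6069/589, M2=8142/589, M3=-4605/589, M4=2265/589, M5=0
seg 0: a=-5, c=M0/2=0, d=(M1−M0)/(6·2)=-2023/2356, b=Δ0−h0·(2M0+M1)/6=3790/589
seg 1: a=1, c=M1/2=-6069/1178, d=(M2−M1)/(6·1)=4737/1178, b=Δ1−h1·(2M1+M2)/6=-2279/589
seg 2: a=-4, c=M2/2=4071/589, d=(M3−M2)/(6·2)=-4249/2356, b=Δ2−h2·(2M2+M3)/6=-2485/1178
seg 3: a=5, c=M3/2=-4605/1178, d=(M4−M3)/(6·3)=1145/1767, b=Δ3−h3·(2M3+M4)/6=4589/1178
seg 4: a=-1, c=M4/2=2265/1178, d=(M5−M4)/(6·2)=-755/2356, b=Δ4−h4·(2M4+M5)/6=-2431/1178
t_q=7/2 → seg 2, τ=1/2; S=-4+-2485/1178·τ+4071/589·τ²+-4249/2356·τ³=-66953/18848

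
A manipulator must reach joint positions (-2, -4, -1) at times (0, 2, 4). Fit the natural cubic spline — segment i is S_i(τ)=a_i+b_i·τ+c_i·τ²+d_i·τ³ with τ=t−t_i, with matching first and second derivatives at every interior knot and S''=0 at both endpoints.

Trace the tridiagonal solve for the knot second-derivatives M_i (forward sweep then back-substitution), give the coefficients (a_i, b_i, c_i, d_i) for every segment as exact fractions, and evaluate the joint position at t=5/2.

Δ: Δ0=-1, Δ1=3/2
row 1: diag=8, rhs=15; c'=1/4, d'=15/8
back: M1=15/8
M: M0=0, M1=15/8, M2=0
seg 0: a=-2, c=M0/2=0, d=(M1−M0)/(6·2)=5/32, b=Δ0−h0·(2M0+M1)/6=-13/8
seg 1: a=-4, c=M1/2=15/16, d=(M2−M1)/(6·2)=-5/32, b=Δ1−h1·(2M1+M2)/6=1/4
t_q=5/2 → seg 1, τ=1/2; S=-4+1/4·τ+15/16·τ²+-5/32·τ³=-937/256

  seg 0: a=-2 b=-13/8 c=0 d=5/32
  seg 1: a=-4 b=1/4 c=15/16 d=-5/32
S(5/2) = -937/256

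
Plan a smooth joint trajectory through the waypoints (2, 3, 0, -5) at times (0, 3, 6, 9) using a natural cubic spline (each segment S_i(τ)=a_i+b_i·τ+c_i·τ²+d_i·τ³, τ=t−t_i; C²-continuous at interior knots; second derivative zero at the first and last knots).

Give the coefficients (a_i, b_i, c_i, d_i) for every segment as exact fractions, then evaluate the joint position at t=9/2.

  seg 0: a=2 b=29/45 c=0 d=-14/405
  seg 1: a=3 b=-13/45 c=-14/45 d=2/81
  seg 2: a=0 b=-67/45 c=-4/45 d=4/405
S(9/2) = 39/20

Δ: Δ0=1/3, Δ1=-1, Δ2=-5/3
row 1: diag=12, rhs=-8; c'=1/4, d'=-2/3
row 2: denom=12−3·1/4=45/4; d'=(-4−3·-2/3)/(45/4)=-8/45
back: M2=-8/45
back: M1=-2/3−1/4·-8/45=-28/45
M: M0=0, M1=-28/45, M2=-8/45, M3=0
seg 0: a=2, c=M0/2=0, d=(M1−M0)/(6·3)=-14/405, b=Δ0−h0·(2M0+M1)/6=29/45
seg 1: a=3, c=M1/2=-14/45, d=(M2−M1)/(6·3)=2/81, b=Δ1−h1·(2M1+M2)/6=-13/45
seg 2: a=0, c=M2/2=-4/45, d=(M3−M2)/(6·3)=4/405, b=Δ2−h2·(2M2+M3)/6=-67/45
t_q=9/2 → seg 1, τ=3/2; S=3+-13/45·τ+-14/45·τ²+2/81·τ³=39/20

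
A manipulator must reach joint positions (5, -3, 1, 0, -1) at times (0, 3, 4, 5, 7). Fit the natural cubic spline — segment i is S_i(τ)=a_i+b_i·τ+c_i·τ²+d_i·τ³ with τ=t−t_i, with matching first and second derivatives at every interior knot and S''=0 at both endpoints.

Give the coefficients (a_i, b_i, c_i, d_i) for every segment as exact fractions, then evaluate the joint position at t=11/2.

Δ: Δ0=-8/3, Δ1=4, Δ2=-1, Δ3=-1/2
row 1: diag=8, rhs=40; c'=1/8, d'=5
row 2: denom=4−1·1/8=31/8; d'=(-30−1·5)/(31/8)=-280/31
row 3: denom=6−1·8/31=178/31; d'=(3−1·-280/31)/(178/31)=373/178
back: M3=373/178
back: M2=-280/31−8/31·373/178=-852/89
back: M1=5−1/8·-852/89=1103/178
M: M0=0, M1=1103/178, M2=-852/89, M3=373/178, M4=0
seg 0: a=5, c=M0/2=0, d=(M1−M0)/(6·3)=1103/3204, b=Δ0−h0·(2M0+M1)/6=-6157/1068
seg 1: a=-3, c=M1/2=1103/356, d=(M2−M1)/(6·1)=-2807/1068, b=Δ1−h1·(2M1+M2)/6=1885/534
seg 2: a=1, c=M2/2=-426/89, d=(M3−M2)/(6·1)=2077/1068, b=Δ2−h2·(2M2+M3)/6=1967/1068
seg 3: a=0, c=M3/2=373/356, d=(M4−M3)/(6·2)=-373/2136, b=Δ3−h3·(2M3+M4)/6=-1013/534
t_q=11/2 → seg 3, τ=1/2; S=0+-1013/534·τ+373/356·τ²+-373/2136·τ³=-4035/5696

  seg 0: a=5 b=-6157/1068 c=0 d=1103/3204
  seg 1: a=-3 b=1885/534 c=1103/356 d=-2807/1068
  seg 2: a=1 b=1967/1068 c=-426/89 d=2077/1068
  seg 3: a=0 b=-1013/534 c=373/356 d=-373/2136
S(11/2) = -4035/5696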